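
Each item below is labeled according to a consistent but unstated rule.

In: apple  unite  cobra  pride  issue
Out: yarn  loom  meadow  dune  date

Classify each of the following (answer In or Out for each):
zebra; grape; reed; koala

The pattern is that an item is 'In' exactly when: odd length.

In, In, Out, In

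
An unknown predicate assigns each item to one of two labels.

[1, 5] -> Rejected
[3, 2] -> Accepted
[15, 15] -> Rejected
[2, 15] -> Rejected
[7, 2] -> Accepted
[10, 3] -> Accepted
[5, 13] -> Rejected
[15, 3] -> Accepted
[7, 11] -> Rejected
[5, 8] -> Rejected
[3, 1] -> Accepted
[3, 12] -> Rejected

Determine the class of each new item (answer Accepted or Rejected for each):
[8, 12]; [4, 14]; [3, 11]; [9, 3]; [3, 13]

Every 'Accepted' example satisfies: first > second. None of the 'Rejected' examples do.

Rejected, Rejected, Rejected, Accepted, Rejected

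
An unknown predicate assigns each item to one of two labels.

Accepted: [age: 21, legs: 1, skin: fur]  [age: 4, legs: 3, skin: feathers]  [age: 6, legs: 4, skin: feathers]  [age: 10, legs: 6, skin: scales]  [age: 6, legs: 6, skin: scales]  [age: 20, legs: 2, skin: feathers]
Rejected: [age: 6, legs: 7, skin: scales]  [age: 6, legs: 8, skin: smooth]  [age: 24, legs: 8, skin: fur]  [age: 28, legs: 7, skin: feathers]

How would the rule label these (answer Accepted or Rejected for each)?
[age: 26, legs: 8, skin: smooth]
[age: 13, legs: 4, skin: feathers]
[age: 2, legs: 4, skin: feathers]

The rule appears to be: legs ≤ 6.

Rejected, Accepted, Accepted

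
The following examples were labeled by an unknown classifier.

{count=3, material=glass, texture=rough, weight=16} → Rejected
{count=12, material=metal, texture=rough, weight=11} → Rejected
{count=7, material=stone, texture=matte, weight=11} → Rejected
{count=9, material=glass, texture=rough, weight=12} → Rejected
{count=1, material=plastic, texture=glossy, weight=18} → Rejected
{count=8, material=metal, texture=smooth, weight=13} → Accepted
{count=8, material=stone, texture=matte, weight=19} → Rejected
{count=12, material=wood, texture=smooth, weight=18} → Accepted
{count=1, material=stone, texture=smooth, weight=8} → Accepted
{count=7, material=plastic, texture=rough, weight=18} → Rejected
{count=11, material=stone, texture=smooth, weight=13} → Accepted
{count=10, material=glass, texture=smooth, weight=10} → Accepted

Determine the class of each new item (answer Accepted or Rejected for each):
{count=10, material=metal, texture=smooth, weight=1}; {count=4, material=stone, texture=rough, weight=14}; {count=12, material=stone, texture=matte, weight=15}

Accepted, Rejected, Rejected

Looking at the examples, the only property every 'Accepted' case has and every 'Rejected' case lacks is: texture is smooth.
{count=10, material=metal, texture=smooth, weight=1}: texture is smooth, fits → Accepted.
{count=4, material=stone, texture=rough, weight=14}: texture is rough, lacks this property → Rejected.
{count=12, material=stone, texture=matte, weight=15}: texture is matte, lacks this property → Rejected.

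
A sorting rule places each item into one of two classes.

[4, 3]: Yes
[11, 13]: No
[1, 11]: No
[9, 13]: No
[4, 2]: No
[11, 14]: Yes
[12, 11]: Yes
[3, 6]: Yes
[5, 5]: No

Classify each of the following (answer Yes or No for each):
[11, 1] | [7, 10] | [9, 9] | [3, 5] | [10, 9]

One predicate separates the groups cleanly: sum is odd.
[11, 1]: 11+1 = 12, doesn't match → No.
[7, 10]: 7+10 = 17, has this property → Yes.
[9, 9]: 9+9 = 18, doesn't match → No.
[3, 5]: 3+5 = 8, doesn't match → No.
[10, 9]: 10+9 = 19, has this property → Yes.

No, Yes, No, No, Yes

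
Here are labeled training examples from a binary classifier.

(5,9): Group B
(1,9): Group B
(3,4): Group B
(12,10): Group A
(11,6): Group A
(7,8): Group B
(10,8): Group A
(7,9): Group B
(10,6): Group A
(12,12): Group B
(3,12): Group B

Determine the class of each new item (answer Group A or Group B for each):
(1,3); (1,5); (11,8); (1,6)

Group B, Group B, Group A, Group B

A rule that fits every label: first > second — true of each 'Group A' example, false of each 'Group B' one.
(1,3): Group B (1 < 3).
(1,5): Group B (1 < 5).
(11,8): Group A (11 > 8).
(1,6): Group B (1 < 6).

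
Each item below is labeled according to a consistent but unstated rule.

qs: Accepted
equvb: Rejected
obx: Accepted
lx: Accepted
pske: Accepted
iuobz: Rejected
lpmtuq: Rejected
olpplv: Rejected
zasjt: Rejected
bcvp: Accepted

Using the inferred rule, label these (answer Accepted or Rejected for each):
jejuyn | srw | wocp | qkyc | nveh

Rejected, Accepted, Accepted, Accepted, Accepted

The pattern is that an item is 'Accepted' exactly when: length ≤ 4.
Rejected: jejuyn, since length 6. Accepted: srw, since length 3. Accepted: wocp, since length 4. Accepted: qkyc, since length 4. Accepted: nveh, since length 4.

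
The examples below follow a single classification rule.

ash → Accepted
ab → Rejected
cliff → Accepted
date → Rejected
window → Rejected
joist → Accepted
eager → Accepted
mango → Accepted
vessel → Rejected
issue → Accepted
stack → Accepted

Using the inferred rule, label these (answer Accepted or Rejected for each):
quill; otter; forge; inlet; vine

The rule appears to be: odd length.
quill: Accepted (length 5).
otter: Accepted (length 5).
forge: Accepted (length 5).
inlet: Accepted (length 5).
vine: Rejected (length 4).

Accepted, Accepted, Accepted, Accepted, Rejected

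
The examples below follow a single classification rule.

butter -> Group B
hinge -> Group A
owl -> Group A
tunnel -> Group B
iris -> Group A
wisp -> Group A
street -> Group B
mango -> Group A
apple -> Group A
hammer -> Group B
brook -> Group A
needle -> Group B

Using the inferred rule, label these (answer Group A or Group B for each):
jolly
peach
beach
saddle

All 'Group A' examples share one property — length ≤ 5 — and every 'Group B' example lacks it.

Group A, Group A, Group A, Group B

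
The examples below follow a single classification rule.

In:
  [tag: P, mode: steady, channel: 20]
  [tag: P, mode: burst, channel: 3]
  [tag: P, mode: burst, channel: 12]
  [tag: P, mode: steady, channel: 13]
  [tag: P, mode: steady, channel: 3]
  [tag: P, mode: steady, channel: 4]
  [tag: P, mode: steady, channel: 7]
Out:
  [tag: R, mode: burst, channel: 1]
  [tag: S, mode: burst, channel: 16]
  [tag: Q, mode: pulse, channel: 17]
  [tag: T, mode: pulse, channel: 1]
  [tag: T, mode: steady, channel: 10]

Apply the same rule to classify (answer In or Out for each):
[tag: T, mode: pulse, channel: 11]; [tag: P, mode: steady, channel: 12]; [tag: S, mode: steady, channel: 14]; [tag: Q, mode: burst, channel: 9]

Every 'In' example satisfies: tag is P. None of the 'Out' examples do.

Out, In, Out, Out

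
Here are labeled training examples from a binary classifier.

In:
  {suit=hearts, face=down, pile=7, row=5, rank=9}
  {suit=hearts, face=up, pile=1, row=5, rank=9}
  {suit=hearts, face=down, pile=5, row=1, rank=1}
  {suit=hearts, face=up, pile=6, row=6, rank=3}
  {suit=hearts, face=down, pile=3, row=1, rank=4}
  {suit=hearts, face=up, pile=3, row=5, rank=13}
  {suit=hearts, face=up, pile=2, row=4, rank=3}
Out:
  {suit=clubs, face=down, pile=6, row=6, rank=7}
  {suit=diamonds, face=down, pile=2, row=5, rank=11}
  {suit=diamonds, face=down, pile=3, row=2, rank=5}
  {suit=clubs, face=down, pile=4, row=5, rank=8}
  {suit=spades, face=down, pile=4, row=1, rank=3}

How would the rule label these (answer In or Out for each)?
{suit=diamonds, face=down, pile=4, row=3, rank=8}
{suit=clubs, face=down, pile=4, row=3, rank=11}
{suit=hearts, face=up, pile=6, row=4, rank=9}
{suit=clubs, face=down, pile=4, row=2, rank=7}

Out, Out, In, Out

The rule appears to be: suit is hearts.
{suit=diamonds, face=down, pile=4, row=3, rank=8} — suit is diamonds, hence Out. {suit=clubs, face=down, pile=4, row=3, rank=11} — suit is clubs, hence Out. {suit=hearts, face=up, pile=6, row=4, rank=9} — suit is hearts, hence In. {suit=clubs, face=down, pile=4, row=2, rank=7} — suit is clubs, hence Out.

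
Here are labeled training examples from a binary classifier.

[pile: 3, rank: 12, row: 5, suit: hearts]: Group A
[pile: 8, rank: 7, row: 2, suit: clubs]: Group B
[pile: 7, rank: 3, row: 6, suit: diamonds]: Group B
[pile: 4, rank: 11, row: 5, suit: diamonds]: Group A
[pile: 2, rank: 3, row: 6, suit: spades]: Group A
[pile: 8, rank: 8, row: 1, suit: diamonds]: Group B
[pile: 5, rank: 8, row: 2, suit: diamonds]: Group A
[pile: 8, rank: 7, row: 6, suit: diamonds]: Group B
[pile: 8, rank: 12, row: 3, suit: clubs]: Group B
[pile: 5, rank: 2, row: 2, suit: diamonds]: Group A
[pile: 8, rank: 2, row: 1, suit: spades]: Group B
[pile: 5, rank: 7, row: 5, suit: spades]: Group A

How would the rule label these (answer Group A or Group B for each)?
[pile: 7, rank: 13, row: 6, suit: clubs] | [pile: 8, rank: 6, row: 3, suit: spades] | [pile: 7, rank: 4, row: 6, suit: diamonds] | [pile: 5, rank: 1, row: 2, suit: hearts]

'Group A' ⟺ pile ≤ 5.
[pile: 7, rank: 13, row: 6, suit: clubs] → pile = 7 → Group B. [pile: 8, rank: 6, row: 3, suit: spades] → pile = 8 → Group B. [pile: 7, rank: 4, row: 6, suit: diamonds] → pile = 7 → Group B. [pile: 5, rank: 1, row: 2, suit: hearts] → pile = 5 → Group A.

Group B, Group B, Group B, Group A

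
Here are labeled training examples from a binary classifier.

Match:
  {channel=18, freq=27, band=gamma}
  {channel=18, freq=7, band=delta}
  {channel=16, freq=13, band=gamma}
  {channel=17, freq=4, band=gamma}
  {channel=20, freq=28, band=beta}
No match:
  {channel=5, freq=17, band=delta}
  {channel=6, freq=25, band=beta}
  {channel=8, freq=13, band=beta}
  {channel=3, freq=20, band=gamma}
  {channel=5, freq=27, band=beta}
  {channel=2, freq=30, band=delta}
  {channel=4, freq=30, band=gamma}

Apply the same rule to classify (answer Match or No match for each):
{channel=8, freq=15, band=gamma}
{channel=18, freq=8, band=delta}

No match, Match

The rule appears to be: channel ≥ 16.
{channel=8, freq=15, band=gamma}: channel = 8 — doesn't qualify, so No match.
{channel=18, freq=8, band=delta}: channel = 18 — matches, so Match.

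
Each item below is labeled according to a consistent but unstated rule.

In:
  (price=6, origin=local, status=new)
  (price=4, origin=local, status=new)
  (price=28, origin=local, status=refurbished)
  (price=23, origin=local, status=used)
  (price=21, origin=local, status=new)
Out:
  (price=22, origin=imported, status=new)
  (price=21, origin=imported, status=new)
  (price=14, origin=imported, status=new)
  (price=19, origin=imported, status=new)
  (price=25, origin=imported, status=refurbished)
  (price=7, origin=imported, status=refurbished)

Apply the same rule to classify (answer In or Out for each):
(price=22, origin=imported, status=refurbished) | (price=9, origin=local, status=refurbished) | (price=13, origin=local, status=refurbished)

Out, In, In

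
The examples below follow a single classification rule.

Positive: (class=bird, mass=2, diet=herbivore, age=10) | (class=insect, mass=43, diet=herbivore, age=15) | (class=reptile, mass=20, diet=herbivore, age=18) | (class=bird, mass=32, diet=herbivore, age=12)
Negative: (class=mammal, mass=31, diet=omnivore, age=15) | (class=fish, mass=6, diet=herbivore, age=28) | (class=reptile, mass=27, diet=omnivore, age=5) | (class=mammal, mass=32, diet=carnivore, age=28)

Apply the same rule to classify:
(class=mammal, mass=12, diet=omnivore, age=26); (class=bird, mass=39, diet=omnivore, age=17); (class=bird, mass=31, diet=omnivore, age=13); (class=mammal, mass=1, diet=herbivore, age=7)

The distinguishing property — diet is herbivore AND age ≤ 18 — holds for all the 'Positive' cases and none of the 'Negative' cases.
(class=mammal, mass=12, diet=omnivore, age=26): Negative (diet is omnivore, age = 26).
(class=bird, mass=39, diet=omnivore, age=17): Negative (diet is omnivore, age = 17).
(class=bird, mass=31, diet=omnivore, age=13): Negative (diet is omnivore, age = 13).
(class=mammal, mass=1, diet=herbivore, age=7): Positive (diet is herbivore, age = 7).

Negative, Negative, Negative, Positive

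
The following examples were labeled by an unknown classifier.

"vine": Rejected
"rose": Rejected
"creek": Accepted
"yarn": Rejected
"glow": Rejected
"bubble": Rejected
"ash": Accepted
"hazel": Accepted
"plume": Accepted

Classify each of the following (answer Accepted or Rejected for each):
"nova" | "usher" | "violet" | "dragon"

Rejected, Accepted, Rejected, Rejected

The distinguishing property — odd length — holds for all the 'Accepted' cases and none of the 'Rejected' cases.
"nova" — length 4, hence Rejected.
"usher" — length 5, hence Accepted.
"violet" — length 6, hence Rejected.
"dragon" — length 6, hence Rejected.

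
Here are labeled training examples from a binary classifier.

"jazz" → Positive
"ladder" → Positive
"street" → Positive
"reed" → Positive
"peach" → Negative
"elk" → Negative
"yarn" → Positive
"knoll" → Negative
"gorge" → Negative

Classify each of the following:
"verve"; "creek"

Negative, Negative

'Positive' ⟺ even length.
"verve" → length 5 → Negative.
"creek" → length 5 → Negative.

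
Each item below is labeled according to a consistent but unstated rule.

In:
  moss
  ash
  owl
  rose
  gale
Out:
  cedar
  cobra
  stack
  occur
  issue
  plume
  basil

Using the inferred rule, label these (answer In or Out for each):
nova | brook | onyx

In, Out, In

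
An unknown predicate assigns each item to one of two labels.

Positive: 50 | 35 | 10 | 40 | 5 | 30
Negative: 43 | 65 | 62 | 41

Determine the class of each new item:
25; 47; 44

Rule: multiple of 5 AND at most 50. This holds for each 'Positive' example and fails for each 'Negative' one.
25 — 25 = 5·5, 25 ≤ 50, hence Positive.
47 — 47 = 5·9 + 2, 47 ≤ 50, hence Negative.
44 — 44 = 5·8 + 4, 44 ≤ 50, hence Negative.

Positive, Negative, Negative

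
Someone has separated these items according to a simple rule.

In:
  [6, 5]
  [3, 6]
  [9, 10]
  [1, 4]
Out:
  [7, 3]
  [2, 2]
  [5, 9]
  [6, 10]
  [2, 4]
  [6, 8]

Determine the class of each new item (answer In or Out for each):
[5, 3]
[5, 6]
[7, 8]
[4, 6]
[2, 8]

Comparing the two groups points to one rule — sum is odd.
[5, 3] → 5+3 = 8 → Out. [5, 6] → 5+6 = 11 → In. [7, 8] → 7+8 = 15 → In. [4, 6] → 4+6 = 10 → Out. [2, 8] → 2+8 = 10 → Out.

Out, In, In, Out, Out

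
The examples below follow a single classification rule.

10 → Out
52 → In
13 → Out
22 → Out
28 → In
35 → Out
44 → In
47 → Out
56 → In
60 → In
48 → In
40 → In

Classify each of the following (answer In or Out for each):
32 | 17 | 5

In, Out, Out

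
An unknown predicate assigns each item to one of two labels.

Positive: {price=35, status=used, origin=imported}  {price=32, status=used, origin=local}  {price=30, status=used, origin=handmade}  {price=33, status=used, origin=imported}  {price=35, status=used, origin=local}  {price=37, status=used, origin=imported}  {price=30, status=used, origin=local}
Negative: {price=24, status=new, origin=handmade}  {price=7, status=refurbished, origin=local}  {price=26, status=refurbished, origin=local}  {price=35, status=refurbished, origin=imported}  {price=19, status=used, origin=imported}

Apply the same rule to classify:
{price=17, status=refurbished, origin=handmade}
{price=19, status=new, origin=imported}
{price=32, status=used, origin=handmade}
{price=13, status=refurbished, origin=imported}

The classifier is using: status is used AND price ≥ 24.
{price=17, status=refurbished, origin=handmade}: status is refurbished, price = 17, lacks this property → Negative. {price=19, status=new, origin=imported}: status is new, price = 19, lacks this property → Negative. {price=32, status=used, origin=handmade}: status is used, price = 32, satisfies this → Positive. {price=13, status=refurbished, origin=imported}: status is refurbished, price = 13, lacks this property → Negative.

Negative, Negative, Positive, Negative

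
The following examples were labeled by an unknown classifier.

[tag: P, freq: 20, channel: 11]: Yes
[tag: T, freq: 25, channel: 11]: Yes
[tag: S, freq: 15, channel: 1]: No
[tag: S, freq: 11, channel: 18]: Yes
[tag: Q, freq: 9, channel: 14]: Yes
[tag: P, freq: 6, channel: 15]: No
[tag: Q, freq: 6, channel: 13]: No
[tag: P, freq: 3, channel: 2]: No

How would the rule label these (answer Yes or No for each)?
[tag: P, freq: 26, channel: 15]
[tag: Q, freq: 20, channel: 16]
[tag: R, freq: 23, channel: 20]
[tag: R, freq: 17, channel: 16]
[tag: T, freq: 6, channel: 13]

The common property of the 'Yes' items is: freq ≥ 9 AND channel ≥ 2. No 'No' item has it.
[tag: P, freq: 26, channel: 15]: Yes (freq = 26, channel = 15). [tag: Q, freq: 20, channel: 16]: Yes (freq = 20, channel = 16). [tag: R, freq: 23, channel: 20]: Yes (freq = 23, channel = 20). [tag: R, freq: 17, channel: 16]: Yes (freq = 17, channel = 16). [tag: T, freq: 6, channel: 13]: No (freq = 6, channel = 13).

Yes, Yes, Yes, Yes, No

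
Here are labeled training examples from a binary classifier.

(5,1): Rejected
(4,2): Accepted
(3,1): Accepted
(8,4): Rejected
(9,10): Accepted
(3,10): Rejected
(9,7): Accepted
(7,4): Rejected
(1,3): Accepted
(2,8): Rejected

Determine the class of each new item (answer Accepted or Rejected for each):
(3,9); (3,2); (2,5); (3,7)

Rejected, Accepted, Rejected, Rejected

'Accepted' ⟺ |first − second| ≤ 2.
(3,9) → |3−9| = 6 → Rejected. (3,2) → |3−2| = 1 → Accepted. (2,5) → |2−5| = 3 → Rejected. (3,7) → |3−7| = 4 → Rejected.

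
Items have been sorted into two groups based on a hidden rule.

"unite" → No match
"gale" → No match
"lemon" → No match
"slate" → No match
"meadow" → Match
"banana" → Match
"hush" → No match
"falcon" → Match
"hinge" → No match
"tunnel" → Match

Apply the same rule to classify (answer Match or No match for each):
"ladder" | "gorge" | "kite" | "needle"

Match, No match, No match, Match

'Match' ⟺ length 6.
"ladder": Match (length 6). "gorge": No match (length 5). "kite": No match (length 4). "needle": Match (length 6).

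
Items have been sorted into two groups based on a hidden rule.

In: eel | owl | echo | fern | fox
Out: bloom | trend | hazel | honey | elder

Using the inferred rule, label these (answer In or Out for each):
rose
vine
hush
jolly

In, In, In, Out

One predicate separates the groups cleanly: length ≤ 4.
rose: In (length 4). vine: In (length 4). hush: In (length 4). jolly: Out (length 5).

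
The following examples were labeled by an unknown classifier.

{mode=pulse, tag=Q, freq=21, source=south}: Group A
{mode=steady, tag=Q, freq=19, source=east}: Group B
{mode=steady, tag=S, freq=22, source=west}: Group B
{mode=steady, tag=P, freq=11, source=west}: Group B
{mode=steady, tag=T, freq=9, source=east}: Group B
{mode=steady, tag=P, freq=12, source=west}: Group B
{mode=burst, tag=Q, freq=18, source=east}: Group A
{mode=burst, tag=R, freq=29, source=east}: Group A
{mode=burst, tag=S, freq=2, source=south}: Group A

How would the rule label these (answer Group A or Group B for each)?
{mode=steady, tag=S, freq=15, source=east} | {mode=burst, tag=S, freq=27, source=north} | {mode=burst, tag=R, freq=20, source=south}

Group B, Group A, Group A

Checking candidate rules against both groups, what survives is: mode is not steady.
{mode=steady, tag=S, freq=15, source=east}: Group B (mode is steady). {mode=burst, tag=S, freq=27, source=north}: Group A (mode is burst). {mode=burst, tag=R, freq=20, source=south}: Group A (mode is burst).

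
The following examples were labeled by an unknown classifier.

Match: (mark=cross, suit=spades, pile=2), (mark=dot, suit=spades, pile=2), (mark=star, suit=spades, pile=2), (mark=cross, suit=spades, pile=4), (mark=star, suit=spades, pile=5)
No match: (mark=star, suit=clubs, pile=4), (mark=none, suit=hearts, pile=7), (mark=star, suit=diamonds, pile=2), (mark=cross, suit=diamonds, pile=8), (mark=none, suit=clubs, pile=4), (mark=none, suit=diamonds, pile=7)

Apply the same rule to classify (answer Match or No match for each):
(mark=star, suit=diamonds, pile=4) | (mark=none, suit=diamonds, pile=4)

No match, No match

Comparing the two groups points to one rule — suit is spades.
(mark=star, suit=diamonds, pile=4) — suit is diamonds, hence No match.
(mark=none, suit=diamonds, pile=4) — suit is diamonds, hence No match.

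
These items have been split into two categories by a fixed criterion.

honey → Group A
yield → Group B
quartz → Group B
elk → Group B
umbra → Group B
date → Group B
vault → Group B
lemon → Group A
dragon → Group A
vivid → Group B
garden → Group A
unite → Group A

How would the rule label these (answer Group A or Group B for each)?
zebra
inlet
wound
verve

Group B, Group A, Group A, Group B

A rule that fits every label: contains 'n' — true of each 'Group A' example, false of each 'Group B' one.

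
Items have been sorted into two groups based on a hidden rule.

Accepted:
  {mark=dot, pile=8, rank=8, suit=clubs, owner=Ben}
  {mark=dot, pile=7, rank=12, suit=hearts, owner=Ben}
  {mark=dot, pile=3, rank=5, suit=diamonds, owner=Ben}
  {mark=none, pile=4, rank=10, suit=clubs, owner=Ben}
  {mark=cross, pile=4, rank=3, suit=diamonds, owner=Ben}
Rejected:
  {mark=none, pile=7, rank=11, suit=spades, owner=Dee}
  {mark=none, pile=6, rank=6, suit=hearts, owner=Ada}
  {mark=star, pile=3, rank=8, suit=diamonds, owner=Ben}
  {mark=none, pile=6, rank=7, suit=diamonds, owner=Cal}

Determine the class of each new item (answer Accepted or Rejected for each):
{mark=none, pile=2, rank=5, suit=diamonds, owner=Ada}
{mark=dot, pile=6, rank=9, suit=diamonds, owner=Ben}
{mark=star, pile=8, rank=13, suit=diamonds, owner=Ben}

The rule appears to be: mark is dot OR pile = 4.
{mark=none, pile=2, rank=5, suit=diamonds, owner=Ada} → mark is none, pile = 2 → Rejected.
{mark=dot, pile=6, rank=9, suit=diamonds, owner=Ben} → mark is dot, pile = 6 → Accepted.
{mark=star, pile=8, rank=13, suit=diamonds, owner=Ben} → mark is star, pile = 8 → Rejected.

Rejected, Accepted, Rejected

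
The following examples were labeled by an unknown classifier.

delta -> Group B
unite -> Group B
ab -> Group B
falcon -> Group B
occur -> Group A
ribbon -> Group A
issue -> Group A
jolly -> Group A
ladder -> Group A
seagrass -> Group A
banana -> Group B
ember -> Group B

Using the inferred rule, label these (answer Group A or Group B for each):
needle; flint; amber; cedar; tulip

Looking at the examples, the only property every 'Group A' case has and every 'Group B' case lacks is: has a double letter.
needle: 'ee' doubled, matches → Group A. flint: no doubled letter, does not fit → Group B. amber: no doubled letter, does not fit → Group B. cedar: no doubled letter, does not fit → Group B. tulip: no doubled letter, does not fit → Group B.

Group A, Group B, Group B, Group B, Group B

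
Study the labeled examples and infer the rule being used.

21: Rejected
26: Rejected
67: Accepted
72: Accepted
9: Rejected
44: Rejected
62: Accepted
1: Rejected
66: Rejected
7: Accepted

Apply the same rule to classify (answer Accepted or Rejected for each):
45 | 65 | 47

Rejected, Rejected, Accepted

Every 'Accepted' example satisfies: ≡ 2 (mod 5). None of the 'Rejected' examples do.
45 — 45 mod 5 = 0, hence Rejected.
65 — 65 mod 5 = 0, hence Rejected.
47 — 47 mod 5 = 2, hence Accepted.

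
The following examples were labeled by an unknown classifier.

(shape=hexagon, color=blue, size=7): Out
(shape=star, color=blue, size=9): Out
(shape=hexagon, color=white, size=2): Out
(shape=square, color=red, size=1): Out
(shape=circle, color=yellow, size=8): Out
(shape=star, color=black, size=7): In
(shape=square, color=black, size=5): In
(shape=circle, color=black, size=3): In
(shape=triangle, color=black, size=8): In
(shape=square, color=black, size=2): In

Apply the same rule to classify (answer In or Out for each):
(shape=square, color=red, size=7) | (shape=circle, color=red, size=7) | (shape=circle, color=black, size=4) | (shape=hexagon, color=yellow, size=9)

Out, Out, In, Out

Checking candidate rules against both groups, what survives is: color is black.
(shape=square, color=red, size=7) — color is red, hence Out. (shape=circle, color=red, size=7) — color is red, hence Out. (shape=circle, color=black, size=4) — color is black, hence In. (shape=hexagon, color=yellow, size=9) — color is yellow, hence Out.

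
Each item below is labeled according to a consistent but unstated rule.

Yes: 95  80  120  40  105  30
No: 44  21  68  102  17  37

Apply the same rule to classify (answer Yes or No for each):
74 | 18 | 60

No, No, Yes

One predicate separates the groups cleanly: multiple of 5.
74: No (74 = 5·14 + 4). 18: No (18 = 5·3 + 3). 60: Yes (60 = 5·12).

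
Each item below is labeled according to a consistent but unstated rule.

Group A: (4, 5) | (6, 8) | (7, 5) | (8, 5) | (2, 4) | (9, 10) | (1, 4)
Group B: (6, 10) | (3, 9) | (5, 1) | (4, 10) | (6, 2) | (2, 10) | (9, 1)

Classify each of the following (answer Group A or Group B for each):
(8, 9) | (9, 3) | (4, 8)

The rule appears to be: |first − second| ≤ 3.
(8, 9) → |8−9| = 1 → Group A.
(9, 3) → |9−3| = 6 → Group B.
(4, 8) → |4−8| = 4 → Group B.

Group A, Group B, Group B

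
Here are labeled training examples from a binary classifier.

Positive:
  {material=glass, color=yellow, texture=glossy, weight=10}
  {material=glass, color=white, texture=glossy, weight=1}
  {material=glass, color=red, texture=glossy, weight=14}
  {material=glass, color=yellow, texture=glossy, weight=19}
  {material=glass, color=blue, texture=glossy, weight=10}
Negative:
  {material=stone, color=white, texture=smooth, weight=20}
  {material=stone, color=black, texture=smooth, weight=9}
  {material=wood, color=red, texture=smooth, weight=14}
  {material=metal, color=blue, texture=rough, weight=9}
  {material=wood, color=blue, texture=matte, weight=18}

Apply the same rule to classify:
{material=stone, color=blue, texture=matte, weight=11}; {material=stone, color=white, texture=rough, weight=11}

Negative, Negative

One predicate separates the groups cleanly: material is glass.
{material=stone, color=blue, texture=matte, weight=11} → material is stone → Negative.
{material=stone, color=white, texture=rough, weight=11} → material is stone → Negative.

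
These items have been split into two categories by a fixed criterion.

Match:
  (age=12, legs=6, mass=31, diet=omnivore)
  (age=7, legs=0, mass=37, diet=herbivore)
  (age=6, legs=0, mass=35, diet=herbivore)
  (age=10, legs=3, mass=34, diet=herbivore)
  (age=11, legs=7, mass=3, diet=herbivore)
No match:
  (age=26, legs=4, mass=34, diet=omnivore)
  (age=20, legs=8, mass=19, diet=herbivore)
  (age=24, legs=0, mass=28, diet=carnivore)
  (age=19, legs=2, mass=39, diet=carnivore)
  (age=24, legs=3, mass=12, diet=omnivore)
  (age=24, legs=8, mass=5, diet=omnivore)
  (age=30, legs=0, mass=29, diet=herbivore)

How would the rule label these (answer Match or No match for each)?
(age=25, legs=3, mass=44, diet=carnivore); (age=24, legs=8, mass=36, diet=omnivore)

The common property of the 'Match' items is: age ≤ 12. No 'No match' item has it.
(age=25, legs=3, mass=44, diet=carnivore): No match (age = 25).
(age=24, legs=8, mass=36, diet=omnivore): No match (age = 24).

No match, No match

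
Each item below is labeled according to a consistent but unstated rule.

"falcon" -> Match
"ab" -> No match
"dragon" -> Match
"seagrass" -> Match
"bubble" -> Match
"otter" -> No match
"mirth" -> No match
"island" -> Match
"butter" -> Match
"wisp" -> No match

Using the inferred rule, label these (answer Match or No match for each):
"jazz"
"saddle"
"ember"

No match, Match, No match

The simplest hypothesis consistent with all the labels is: length ≥ 6.
"jazz" → length 4 → No match.
"saddle" → length 6 → Match.
"ember" → length 5 → No match.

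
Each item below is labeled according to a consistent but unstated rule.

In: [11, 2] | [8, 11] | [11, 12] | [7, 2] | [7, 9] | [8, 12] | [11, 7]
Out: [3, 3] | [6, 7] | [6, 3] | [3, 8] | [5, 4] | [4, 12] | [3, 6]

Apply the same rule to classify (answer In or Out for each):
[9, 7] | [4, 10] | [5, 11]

The common property of the 'In' items is: first ≥ 7. No 'Out' item has it.
[9, 7]: first 9, meets the rule → In. [4, 10]: first 4, does not pass → Out. [5, 11]: first 5, does not pass → Out.

In, Out, Out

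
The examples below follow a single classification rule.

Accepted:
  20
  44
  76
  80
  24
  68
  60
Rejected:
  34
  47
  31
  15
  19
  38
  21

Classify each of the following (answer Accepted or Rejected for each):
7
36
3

Every 'Accepted' example satisfies: multiple of 4. None of the 'Rejected' examples do.
7: Rejected (7 = 4·1 + 3). 36: Accepted (36 = 4·9). 3: Rejected (3 = 4·0 + 3).

Rejected, Accepted, Rejected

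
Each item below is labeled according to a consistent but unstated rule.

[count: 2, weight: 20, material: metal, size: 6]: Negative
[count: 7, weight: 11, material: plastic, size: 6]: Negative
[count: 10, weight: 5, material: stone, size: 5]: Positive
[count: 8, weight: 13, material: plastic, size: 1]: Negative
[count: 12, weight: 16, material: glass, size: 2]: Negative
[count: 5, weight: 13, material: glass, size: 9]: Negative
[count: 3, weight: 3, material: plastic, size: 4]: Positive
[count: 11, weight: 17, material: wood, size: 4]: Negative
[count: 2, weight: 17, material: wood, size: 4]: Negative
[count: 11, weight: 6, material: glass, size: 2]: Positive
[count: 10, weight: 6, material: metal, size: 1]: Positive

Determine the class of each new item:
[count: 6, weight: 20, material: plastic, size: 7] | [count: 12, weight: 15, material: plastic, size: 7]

The simplest hypothesis consistent with all the labels is: weight ≤ 6.
[count: 6, weight: 20, material: plastic, size: 7]: Negative (weight = 20). [count: 12, weight: 15, material: plastic, size: 7]: Negative (weight = 15).

Negative, Negative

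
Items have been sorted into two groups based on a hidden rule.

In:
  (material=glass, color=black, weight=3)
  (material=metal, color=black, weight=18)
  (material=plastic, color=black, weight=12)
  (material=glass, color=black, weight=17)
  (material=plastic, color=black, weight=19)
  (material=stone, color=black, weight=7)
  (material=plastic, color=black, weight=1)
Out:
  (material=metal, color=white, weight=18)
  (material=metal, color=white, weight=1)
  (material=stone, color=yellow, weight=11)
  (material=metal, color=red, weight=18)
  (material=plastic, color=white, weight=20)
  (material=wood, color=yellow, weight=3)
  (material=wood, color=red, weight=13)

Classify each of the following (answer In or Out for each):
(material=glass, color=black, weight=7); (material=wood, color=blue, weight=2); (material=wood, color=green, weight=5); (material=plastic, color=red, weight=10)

The rule appears to be: color is black.
(material=glass, color=black, weight=7) → color is black → In. (material=wood, color=blue, weight=2) → color is blue → Out. (material=wood, color=green, weight=5) → color is green → Out. (material=plastic, color=red, weight=10) → color is red → Out.

In, Out, Out, Out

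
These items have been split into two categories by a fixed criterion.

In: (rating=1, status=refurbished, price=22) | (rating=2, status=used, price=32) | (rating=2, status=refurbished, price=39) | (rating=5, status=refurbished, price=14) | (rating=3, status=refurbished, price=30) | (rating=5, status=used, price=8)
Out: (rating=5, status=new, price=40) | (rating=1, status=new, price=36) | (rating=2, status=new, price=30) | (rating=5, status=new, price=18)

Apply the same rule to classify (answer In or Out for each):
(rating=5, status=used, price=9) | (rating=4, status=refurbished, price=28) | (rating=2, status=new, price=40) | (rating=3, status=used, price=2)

All 'In' examples share one property — status is not new — and every 'Out' example lacks it.

In, In, Out, In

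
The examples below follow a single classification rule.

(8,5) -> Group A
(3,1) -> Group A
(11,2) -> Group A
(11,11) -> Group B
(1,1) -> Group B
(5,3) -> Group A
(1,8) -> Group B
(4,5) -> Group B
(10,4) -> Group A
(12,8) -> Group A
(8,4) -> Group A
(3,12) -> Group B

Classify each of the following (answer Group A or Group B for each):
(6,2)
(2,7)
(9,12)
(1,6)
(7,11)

Group A, Group B, Group B, Group B, Group B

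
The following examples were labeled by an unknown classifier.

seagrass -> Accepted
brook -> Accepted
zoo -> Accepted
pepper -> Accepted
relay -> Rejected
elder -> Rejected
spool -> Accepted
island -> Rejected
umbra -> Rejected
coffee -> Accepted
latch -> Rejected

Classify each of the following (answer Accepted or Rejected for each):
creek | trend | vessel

Accepted, Rejected, Accepted

The pattern is that an item is 'Accepted' exactly when: has a double letter.
creek: Accepted ('ee' doubled).
trend: Rejected (no doubled letter).
vessel: Accepted ('ss' doubled).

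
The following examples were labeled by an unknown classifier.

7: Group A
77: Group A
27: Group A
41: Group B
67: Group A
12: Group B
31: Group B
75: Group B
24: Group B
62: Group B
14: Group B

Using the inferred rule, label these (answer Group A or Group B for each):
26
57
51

One predicate separates the groups cleanly: ends in digit 7.
26 — last digit 6, hence Group B. 57 — last digit 7, hence Group A. 51 — last digit 1, hence Group B.

Group B, Group A, Group B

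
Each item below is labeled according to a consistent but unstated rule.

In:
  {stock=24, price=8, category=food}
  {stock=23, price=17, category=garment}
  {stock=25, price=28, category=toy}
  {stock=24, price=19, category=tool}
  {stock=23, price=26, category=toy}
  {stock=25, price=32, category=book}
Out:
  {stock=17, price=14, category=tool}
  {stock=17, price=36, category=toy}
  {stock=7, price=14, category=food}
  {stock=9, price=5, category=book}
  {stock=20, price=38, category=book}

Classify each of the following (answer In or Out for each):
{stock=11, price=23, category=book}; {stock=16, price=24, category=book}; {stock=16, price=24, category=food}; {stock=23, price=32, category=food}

Out, Out, Out, In

One predicate separates the groups cleanly: stock ≥ 23.
{stock=11, price=23, category=book} — stock = 11, hence Out.
{stock=16, price=24, category=book} — stock = 16, hence Out.
{stock=16, price=24, category=food} — stock = 16, hence Out.
{stock=23, price=32, category=food} — stock = 23, hence In.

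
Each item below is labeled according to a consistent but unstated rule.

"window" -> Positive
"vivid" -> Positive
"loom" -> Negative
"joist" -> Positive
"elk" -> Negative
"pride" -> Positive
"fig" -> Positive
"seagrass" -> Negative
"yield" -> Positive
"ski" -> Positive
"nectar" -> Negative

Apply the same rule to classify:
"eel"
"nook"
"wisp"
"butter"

Negative, Negative, Positive, Negative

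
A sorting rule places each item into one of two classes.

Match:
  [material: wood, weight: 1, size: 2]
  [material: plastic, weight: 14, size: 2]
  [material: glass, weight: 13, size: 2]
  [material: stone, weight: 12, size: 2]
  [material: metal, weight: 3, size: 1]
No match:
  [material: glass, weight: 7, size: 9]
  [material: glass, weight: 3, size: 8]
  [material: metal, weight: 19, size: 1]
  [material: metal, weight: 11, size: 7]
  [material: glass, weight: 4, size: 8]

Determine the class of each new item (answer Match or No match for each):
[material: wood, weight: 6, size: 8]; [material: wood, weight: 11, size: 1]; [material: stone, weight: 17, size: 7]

Every 'Match' example satisfies: size ≤ 2 AND weight ≤ 14. None of the 'No match' examples do.

No match, Match, No match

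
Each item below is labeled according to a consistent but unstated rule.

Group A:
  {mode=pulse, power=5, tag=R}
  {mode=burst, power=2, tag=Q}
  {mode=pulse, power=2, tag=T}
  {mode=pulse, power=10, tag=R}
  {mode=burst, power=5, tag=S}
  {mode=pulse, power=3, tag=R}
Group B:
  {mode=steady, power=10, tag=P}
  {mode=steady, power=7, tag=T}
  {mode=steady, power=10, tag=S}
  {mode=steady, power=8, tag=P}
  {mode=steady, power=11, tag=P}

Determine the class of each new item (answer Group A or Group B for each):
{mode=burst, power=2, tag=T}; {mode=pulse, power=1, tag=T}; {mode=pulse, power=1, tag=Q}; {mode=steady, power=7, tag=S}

Group A, Group A, Group A, Group B

Checking candidate rules against both groups, what survives is: mode is not steady.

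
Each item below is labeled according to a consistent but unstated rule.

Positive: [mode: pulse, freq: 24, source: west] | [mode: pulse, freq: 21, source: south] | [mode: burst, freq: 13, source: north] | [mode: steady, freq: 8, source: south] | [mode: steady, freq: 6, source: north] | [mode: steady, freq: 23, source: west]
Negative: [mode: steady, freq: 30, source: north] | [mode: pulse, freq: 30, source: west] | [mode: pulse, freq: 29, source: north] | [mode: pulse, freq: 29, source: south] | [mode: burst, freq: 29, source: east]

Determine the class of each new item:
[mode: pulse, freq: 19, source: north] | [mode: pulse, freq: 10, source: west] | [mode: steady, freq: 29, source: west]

Rule: freq ≤ 24. This holds for each 'Positive' example and fails for each 'Negative' one.

Positive, Positive, Negative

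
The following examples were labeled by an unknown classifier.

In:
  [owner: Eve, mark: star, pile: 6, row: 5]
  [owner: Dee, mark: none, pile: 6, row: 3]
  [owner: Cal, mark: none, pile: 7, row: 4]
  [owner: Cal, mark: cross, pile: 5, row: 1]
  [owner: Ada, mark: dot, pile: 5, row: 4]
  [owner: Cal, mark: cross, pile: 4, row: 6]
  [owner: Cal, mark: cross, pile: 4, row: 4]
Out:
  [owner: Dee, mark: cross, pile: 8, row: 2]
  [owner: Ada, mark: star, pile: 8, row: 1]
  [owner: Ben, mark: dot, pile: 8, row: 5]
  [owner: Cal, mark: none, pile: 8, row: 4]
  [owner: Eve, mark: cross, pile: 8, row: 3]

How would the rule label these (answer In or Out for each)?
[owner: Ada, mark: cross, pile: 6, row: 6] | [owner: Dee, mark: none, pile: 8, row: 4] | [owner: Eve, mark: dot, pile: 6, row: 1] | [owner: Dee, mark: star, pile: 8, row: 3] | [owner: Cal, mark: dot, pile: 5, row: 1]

Every 'In' example satisfies: pile ≤ 7. None of the 'Out' examples do.
In: [owner: Ada, mark: cross, pile: 6, row: 6], since pile = 6.
Out: [owner: Dee, mark: none, pile: 8, row: 4], since pile = 8.
In: [owner: Eve, mark: dot, pile: 6, row: 1], since pile = 6.
Out: [owner: Dee, mark: star, pile: 8, row: 3], since pile = 8.
In: [owner: Cal, mark: dot, pile: 5, row: 1], since pile = 5.

In, Out, In, Out, In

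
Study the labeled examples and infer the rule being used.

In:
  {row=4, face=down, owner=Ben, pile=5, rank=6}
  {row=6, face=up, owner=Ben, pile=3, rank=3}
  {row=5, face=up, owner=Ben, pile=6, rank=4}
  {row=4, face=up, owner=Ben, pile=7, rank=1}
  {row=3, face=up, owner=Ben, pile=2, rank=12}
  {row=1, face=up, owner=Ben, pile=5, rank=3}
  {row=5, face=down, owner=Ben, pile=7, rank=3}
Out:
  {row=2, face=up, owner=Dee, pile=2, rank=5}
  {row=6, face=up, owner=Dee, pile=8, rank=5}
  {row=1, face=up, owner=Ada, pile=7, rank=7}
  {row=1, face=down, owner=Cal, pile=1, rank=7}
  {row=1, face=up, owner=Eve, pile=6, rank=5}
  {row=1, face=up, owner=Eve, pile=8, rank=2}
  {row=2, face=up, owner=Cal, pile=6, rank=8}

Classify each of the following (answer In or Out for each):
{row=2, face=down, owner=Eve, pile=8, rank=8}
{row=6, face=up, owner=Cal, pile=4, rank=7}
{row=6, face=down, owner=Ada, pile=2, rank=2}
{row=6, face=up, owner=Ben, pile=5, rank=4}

One predicate separates the groups cleanly: owner is Ben.
{row=2, face=down, owner=Eve, pile=8, rank=8}: owner is Eve, fails this test → Out. {row=6, face=up, owner=Cal, pile=4, rank=7}: owner is Cal, fails this test → Out. {row=6, face=down, owner=Ada, pile=2, rank=2}: owner is Ada, fails this test → Out. {row=6, face=up, owner=Ben, pile=5, rank=4}: owner is Ben, fits → In.

Out, Out, Out, In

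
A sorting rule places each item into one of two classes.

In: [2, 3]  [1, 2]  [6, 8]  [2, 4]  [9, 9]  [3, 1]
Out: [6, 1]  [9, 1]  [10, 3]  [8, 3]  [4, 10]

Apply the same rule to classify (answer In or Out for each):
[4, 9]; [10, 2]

Out, Out

A rule that fits every label: |first − second| ≤ 2 — true of each 'In' example, false of each 'Out' one.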